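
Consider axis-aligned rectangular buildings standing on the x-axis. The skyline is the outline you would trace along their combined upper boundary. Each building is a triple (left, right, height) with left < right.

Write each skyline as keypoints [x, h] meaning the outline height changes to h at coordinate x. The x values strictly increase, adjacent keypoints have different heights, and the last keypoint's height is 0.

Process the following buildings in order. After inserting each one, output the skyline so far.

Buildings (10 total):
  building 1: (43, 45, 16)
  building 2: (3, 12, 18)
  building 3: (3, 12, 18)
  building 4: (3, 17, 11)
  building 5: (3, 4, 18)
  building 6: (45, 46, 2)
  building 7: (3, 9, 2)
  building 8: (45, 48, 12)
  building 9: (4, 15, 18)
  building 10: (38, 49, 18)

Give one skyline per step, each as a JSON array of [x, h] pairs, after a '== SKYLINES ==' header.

== SKYLINES ==
[[43,16],[45,0]]
[[3,18],[12,0],[43,16],[45,0]]
[[3,18],[12,0],[43,16],[45,0]]
[[3,18],[12,11],[17,0],[43,16],[45,0]]
[[3,18],[12,11],[17,0],[43,16],[45,0]]
[[3,18],[12,11],[17,0],[43,16],[45,2],[46,0]]
[[3,18],[12,11],[17,0],[43,16],[45,2],[46,0]]
[[3,18],[12,11],[17,0],[43,16],[45,12],[48,0]]
[[3,18],[15,11],[17,0],[43,16],[45,12],[48,0]]
[[3,18],[15,11],[17,0],[38,18],[49,0]]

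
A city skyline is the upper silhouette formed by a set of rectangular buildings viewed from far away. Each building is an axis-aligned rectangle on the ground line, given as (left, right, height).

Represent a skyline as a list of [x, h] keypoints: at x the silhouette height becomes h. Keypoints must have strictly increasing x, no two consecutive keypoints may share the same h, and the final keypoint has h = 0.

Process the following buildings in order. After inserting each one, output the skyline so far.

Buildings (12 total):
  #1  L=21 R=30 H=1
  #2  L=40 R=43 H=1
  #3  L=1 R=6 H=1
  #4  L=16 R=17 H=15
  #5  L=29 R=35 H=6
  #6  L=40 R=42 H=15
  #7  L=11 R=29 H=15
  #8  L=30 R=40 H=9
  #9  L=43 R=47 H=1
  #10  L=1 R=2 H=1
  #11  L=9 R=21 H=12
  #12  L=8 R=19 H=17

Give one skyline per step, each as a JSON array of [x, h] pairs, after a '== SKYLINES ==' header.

== SKYLINES ==
[[21,1],[30,0]]
[[21,1],[30,0],[40,1],[43,0]]
[[1,1],[6,0],[21,1],[30,0],[40,1],[43,0]]
[[1,1],[6,0],[16,15],[17,0],[21,1],[30,0],[40,1],[43,0]]
[[1,1],[6,0],[16,15],[17,0],[21,1],[29,6],[35,0],[40,1],[43,0]]
[[1,1],[6,0],[16,15],[17,0],[21,1],[29,6],[35,0],[40,15],[42,1],[43,0]]
[[1,1],[6,0],[11,15],[29,6],[35,0],[40,15],[42,1],[43,0]]
[[1,1],[6,0],[11,15],[29,6],[30,9],[40,15],[42,1],[43,0]]
[[1,1],[6,0],[11,15],[29,6],[30,9],[40,15],[42,1],[47,0]]
[[1,1],[6,0],[11,15],[29,6],[30,9],[40,15],[42,1],[47,0]]
[[1,1],[6,0],[9,12],[11,15],[29,6],[30,9],[40,15],[42,1],[47,0]]
[[1,1],[6,0],[8,17],[19,15],[29,6],[30,9],[40,15],[42,1],[47,0]]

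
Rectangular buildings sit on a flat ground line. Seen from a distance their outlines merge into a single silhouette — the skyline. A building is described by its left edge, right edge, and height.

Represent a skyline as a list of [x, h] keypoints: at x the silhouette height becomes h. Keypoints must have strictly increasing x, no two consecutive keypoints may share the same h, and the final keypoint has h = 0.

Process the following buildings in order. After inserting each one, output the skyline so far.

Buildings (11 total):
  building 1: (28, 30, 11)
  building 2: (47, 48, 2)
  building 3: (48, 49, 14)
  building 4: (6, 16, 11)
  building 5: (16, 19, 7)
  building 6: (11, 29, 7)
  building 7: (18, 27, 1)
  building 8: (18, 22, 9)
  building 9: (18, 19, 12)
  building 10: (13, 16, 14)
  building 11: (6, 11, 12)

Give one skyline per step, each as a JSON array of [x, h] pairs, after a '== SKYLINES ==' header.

== SKYLINES ==
[[28,11],[30,0]]
[[28,11],[30,0],[47,2],[48,0]]
[[28,11],[30,0],[47,2],[48,14],[49,0]]
[[6,11],[16,0],[28,11],[30,0],[47,2],[48,14],[49,0]]
[[6,11],[16,7],[19,0],[28,11],[30,0],[47,2],[48,14],[49,0]]
[[6,11],[16,7],[28,11],[30,0],[47,2],[48,14],[49,0]]
[[6,11],[16,7],[28,11],[30,0],[47,2],[48,14],[49,0]]
[[6,11],[16,7],[18,9],[22,7],[28,11],[30,0],[47,2],[48,14],[49,0]]
[[6,11],[16,7],[18,12],[19,9],[22,7],[28,11],[30,0],[47,2],[48,14],[49,0]]
[[6,11],[13,14],[16,7],[18,12],[19,9],[22,7],[28,11],[30,0],[47,2],[48,14],[49,0]]
[[6,12],[11,11],[13,14],[16,7],[18,12],[19,9],[22,7],[28,11],[30,0],[47,2],[48,14],[49,0]]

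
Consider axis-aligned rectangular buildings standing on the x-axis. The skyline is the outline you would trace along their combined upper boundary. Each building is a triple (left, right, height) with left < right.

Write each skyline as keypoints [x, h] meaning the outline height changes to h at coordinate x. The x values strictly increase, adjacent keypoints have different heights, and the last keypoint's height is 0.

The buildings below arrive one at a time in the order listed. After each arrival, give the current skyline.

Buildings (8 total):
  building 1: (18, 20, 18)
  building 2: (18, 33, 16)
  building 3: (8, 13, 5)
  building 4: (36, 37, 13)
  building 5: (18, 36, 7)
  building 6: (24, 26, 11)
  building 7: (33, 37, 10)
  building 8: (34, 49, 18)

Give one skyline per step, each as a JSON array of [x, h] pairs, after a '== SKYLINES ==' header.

== SKYLINES ==
[[18,18],[20,0]]
[[18,18],[20,16],[33,0]]
[[8,5],[13,0],[18,18],[20,16],[33,0]]
[[8,5],[13,0],[18,18],[20,16],[33,0],[36,13],[37,0]]
[[8,5],[13,0],[18,18],[20,16],[33,7],[36,13],[37,0]]
[[8,5],[13,0],[18,18],[20,16],[33,7],[36,13],[37,0]]
[[8,5],[13,0],[18,18],[20,16],[33,10],[36,13],[37,0]]
[[8,5],[13,0],[18,18],[20,16],[33,10],[34,18],[49,0]]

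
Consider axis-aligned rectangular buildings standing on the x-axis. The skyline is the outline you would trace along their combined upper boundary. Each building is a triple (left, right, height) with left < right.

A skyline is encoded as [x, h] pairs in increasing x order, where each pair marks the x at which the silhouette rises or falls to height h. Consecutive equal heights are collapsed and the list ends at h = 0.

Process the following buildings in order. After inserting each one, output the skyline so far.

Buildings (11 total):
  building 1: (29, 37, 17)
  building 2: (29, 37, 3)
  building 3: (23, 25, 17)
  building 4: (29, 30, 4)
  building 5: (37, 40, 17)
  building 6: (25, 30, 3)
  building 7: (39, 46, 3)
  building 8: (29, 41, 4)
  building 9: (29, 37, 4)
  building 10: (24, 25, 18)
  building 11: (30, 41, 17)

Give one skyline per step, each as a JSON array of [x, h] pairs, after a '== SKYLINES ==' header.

== SKYLINES ==
[[29,17],[37,0]]
[[29,17],[37,0]]
[[23,17],[25,0],[29,17],[37,0]]
[[23,17],[25,0],[29,17],[37,0]]
[[23,17],[25,0],[29,17],[40,0]]
[[23,17],[25,3],[29,17],[40,0]]
[[23,17],[25,3],[29,17],[40,3],[46,0]]
[[23,17],[25,3],[29,17],[40,4],[41,3],[46,0]]
[[23,17],[25,3],[29,17],[40,4],[41,3],[46,0]]
[[23,17],[24,18],[25,3],[29,17],[40,4],[41,3],[46,0]]
[[23,17],[24,18],[25,3],[29,17],[41,3],[46,0]]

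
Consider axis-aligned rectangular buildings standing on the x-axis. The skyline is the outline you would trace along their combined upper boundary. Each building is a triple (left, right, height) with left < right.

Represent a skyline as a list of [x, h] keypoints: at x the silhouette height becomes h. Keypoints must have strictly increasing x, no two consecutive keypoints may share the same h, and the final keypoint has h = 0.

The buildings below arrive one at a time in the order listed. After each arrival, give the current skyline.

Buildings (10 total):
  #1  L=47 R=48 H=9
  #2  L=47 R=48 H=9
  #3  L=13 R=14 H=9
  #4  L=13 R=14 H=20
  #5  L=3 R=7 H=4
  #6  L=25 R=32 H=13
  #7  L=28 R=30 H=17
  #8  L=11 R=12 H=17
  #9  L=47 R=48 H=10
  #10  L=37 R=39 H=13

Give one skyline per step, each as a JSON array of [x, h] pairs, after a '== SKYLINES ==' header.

== SKYLINES ==
[[47,9],[48,0]]
[[47,9],[48,0]]
[[13,9],[14,0],[47,9],[48,0]]
[[13,20],[14,0],[47,9],[48,0]]
[[3,4],[7,0],[13,20],[14,0],[47,9],[48,0]]
[[3,4],[7,0],[13,20],[14,0],[25,13],[32,0],[47,9],[48,0]]
[[3,4],[7,0],[13,20],[14,0],[25,13],[28,17],[30,13],[32,0],[47,9],[48,0]]
[[3,4],[7,0],[11,17],[12,0],[13,20],[14,0],[25,13],[28,17],[30,13],[32,0],[47,9],[48,0]]
[[3,4],[7,0],[11,17],[12,0],[13,20],[14,0],[25,13],[28,17],[30,13],[32,0],[47,10],[48,0]]
[[3,4],[7,0],[11,17],[12,0],[13,20],[14,0],[25,13],[28,17],[30,13],[32,0],[37,13],[39,0],[47,10],[48,0]]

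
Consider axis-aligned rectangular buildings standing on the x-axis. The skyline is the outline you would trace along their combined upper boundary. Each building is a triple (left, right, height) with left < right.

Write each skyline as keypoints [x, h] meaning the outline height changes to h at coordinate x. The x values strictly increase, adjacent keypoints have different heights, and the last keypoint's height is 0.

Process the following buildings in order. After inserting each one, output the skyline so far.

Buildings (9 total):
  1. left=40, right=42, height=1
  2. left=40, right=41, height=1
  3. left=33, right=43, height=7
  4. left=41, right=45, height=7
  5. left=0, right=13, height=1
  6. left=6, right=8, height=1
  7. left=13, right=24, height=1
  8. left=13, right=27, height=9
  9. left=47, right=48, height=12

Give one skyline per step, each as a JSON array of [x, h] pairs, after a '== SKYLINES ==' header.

== SKYLINES ==
[[40,1],[42,0]]
[[40,1],[42,0]]
[[33,7],[43,0]]
[[33,7],[45,0]]
[[0,1],[13,0],[33,7],[45,0]]
[[0,1],[13,0],[33,7],[45,0]]
[[0,1],[24,0],[33,7],[45,0]]
[[0,1],[13,9],[27,0],[33,7],[45,0]]
[[0,1],[13,9],[27,0],[33,7],[45,0],[47,12],[48,0]]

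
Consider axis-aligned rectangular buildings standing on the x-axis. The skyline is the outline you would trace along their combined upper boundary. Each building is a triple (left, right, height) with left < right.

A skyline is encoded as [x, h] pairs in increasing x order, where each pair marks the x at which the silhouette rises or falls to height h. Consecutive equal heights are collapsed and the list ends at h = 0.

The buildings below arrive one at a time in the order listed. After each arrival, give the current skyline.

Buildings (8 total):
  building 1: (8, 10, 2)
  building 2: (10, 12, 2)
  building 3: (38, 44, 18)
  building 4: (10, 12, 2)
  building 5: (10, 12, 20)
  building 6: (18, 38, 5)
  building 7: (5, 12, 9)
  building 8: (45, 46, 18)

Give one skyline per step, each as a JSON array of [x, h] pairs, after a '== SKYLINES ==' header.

== SKYLINES ==
[[8,2],[10,0]]
[[8,2],[12,0]]
[[8,2],[12,0],[38,18],[44,0]]
[[8,2],[12,0],[38,18],[44,0]]
[[8,2],[10,20],[12,0],[38,18],[44,0]]
[[8,2],[10,20],[12,0],[18,5],[38,18],[44,0]]
[[5,9],[10,20],[12,0],[18,5],[38,18],[44,0]]
[[5,9],[10,20],[12,0],[18,5],[38,18],[44,0],[45,18],[46,0]]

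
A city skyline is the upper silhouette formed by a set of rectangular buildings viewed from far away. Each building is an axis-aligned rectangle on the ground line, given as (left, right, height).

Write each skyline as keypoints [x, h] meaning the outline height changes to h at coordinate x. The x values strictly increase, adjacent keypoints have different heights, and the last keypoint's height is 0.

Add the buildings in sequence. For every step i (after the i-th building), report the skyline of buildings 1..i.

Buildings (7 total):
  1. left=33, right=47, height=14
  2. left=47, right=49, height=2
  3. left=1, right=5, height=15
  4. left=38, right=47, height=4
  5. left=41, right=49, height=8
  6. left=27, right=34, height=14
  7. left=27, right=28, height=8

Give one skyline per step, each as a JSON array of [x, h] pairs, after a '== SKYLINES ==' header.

== SKYLINES ==
[[33,14],[47,0]]
[[33,14],[47,2],[49,0]]
[[1,15],[5,0],[33,14],[47,2],[49,0]]
[[1,15],[5,0],[33,14],[47,2],[49,0]]
[[1,15],[5,0],[33,14],[47,8],[49,0]]
[[1,15],[5,0],[27,14],[47,8],[49,0]]
[[1,15],[5,0],[27,14],[47,8],[49,0]]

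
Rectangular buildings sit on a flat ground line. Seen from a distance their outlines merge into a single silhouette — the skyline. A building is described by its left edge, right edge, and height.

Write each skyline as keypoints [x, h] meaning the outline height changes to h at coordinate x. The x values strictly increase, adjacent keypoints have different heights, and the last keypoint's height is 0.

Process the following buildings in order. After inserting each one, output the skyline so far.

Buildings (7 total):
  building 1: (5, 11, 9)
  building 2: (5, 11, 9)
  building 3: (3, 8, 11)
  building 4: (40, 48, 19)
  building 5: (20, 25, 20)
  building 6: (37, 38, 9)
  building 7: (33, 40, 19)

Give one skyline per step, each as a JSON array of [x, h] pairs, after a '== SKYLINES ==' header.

== SKYLINES ==
[[5,9],[11,0]]
[[5,9],[11,0]]
[[3,11],[8,9],[11,0]]
[[3,11],[8,9],[11,0],[40,19],[48,0]]
[[3,11],[8,9],[11,0],[20,20],[25,0],[40,19],[48,0]]
[[3,11],[8,9],[11,0],[20,20],[25,0],[37,9],[38,0],[40,19],[48,0]]
[[3,11],[8,9],[11,0],[20,20],[25,0],[33,19],[48,0]]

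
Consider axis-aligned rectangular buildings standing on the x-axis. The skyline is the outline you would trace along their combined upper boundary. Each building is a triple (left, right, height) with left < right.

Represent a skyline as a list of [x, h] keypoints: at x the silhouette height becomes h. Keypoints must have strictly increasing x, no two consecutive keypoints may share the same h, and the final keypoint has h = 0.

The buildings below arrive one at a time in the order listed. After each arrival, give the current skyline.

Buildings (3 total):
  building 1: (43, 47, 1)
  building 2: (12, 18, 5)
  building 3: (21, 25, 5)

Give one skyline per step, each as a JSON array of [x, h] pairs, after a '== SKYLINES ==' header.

== SKYLINES ==
[[43,1],[47,0]]
[[12,5],[18,0],[43,1],[47,0]]
[[12,5],[18,0],[21,5],[25,0],[43,1],[47,0]]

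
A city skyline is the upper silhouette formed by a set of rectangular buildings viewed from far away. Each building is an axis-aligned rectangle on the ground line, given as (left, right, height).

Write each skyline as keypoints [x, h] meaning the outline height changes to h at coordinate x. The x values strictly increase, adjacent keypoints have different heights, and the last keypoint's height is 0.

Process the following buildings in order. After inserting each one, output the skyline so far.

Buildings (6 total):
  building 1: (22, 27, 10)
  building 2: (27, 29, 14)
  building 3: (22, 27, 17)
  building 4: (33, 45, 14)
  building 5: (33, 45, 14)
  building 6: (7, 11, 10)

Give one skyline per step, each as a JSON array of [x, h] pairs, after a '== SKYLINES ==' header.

== SKYLINES ==
[[22,10],[27,0]]
[[22,10],[27,14],[29,0]]
[[22,17],[27,14],[29,0]]
[[22,17],[27,14],[29,0],[33,14],[45,0]]
[[22,17],[27,14],[29,0],[33,14],[45,0]]
[[7,10],[11,0],[22,17],[27,14],[29,0],[33,14],[45,0]]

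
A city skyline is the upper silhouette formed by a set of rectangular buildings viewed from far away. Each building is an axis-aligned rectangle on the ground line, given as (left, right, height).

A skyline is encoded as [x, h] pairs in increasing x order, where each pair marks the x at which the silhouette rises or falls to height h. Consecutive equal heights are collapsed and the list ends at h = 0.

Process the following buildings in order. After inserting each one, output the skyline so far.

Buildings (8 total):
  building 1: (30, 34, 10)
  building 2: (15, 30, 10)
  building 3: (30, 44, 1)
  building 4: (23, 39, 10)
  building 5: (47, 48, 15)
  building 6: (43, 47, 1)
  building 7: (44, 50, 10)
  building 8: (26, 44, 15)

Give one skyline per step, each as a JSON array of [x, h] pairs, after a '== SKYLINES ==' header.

== SKYLINES ==
[[30,10],[34,0]]
[[15,10],[34,0]]
[[15,10],[34,1],[44,0]]
[[15,10],[39,1],[44,0]]
[[15,10],[39,1],[44,0],[47,15],[48,0]]
[[15,10],[39,1],[47,15],[48,0]]
[[15,10],[39,1],[44,10],[47,15],[48,10],[50,0]]
[[15,10],[26,15],[44,10],[47,15],[48,10],[50,0]]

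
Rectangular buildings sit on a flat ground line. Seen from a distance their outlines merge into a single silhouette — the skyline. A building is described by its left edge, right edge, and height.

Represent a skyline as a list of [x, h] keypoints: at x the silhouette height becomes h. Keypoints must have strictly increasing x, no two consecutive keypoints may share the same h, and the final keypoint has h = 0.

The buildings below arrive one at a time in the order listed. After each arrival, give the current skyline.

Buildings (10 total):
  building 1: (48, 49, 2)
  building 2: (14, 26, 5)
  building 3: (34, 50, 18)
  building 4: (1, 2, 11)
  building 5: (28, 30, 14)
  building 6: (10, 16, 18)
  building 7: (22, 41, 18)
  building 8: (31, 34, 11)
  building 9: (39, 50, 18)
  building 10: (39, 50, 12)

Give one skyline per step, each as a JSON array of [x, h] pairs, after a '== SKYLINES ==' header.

== SKYLINES ==
[[48,2],[49,0]]
[[14,5],[26,0],[48,2],[49,0]]
[[14,5],[26,0],[34,18],[50,0]]
[[1,11],[2,0],[14,5],[26,0],[34,18],[50,0]]
[[1,11],[2,0],[14,5],[26,0],[28,14],[30,0],[34,18],[50,0]]
[[1,11],[2,0],[10,18],[16,5],[26,0],[28,14],[30,0],[34,18],[50,0]]
[[1,11],[2,0],[10,18],[16,5],[22,18],[50,0]]
[[1,11],[2,0],[10,18],[16,5],[22,18],[50,0]]
[[1,11],[2,0],[10,18],[16,5],[22,18],[50,0]]
[[1,11],[2,0],[10,18],[16,5],[22,18],[50,0]]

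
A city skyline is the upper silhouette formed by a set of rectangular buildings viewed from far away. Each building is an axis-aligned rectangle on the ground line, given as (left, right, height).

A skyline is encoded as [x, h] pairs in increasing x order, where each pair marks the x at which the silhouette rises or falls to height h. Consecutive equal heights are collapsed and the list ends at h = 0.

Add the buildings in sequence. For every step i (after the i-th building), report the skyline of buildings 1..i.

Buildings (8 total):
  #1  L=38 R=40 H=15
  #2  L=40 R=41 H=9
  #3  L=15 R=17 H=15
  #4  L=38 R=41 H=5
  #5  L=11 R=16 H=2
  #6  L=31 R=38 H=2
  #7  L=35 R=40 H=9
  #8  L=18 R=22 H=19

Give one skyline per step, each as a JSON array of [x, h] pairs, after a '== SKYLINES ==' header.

== SKYLINES ==
[[38,15],[40,0]]
[[38,15],[40,9],[41,0]]
[[15,15],[17,0],[38,15],[40,9],[41,0]]
[[15,15],[17,0],[38,15],[40,9],[41,0]]
[[11,2],[15,15],[17,0],[38,15],[40,9],[41,0]]
[[11,2],[15,15],[17,0],[31,2],[38,15],[40,9],[41,0]]
[[11,2],[15,15],[17,0],[31,2],[35,9],[38,15],[40,9],[41,0]]
[[11,2],[15,15],[17,0],[18,19],[22,0],[31,2],[35,9],[38,15],[40,9],[41,0]]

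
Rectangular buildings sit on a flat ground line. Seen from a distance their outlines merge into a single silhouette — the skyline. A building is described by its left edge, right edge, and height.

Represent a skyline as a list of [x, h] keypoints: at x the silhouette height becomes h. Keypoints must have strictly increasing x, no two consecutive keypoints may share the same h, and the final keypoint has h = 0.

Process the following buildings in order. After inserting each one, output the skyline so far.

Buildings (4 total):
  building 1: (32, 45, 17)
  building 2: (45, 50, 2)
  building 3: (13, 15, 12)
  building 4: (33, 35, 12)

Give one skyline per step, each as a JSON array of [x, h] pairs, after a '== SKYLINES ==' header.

== SKYLINES ==
[[32,17],[45,0]]
[[32,17],[45,2],[50,0]]
[[13,12],[15,0],[32,17],[45,2],[50,0]]
[[13,12],[15,0],[32,17],[45,2],[50,0]]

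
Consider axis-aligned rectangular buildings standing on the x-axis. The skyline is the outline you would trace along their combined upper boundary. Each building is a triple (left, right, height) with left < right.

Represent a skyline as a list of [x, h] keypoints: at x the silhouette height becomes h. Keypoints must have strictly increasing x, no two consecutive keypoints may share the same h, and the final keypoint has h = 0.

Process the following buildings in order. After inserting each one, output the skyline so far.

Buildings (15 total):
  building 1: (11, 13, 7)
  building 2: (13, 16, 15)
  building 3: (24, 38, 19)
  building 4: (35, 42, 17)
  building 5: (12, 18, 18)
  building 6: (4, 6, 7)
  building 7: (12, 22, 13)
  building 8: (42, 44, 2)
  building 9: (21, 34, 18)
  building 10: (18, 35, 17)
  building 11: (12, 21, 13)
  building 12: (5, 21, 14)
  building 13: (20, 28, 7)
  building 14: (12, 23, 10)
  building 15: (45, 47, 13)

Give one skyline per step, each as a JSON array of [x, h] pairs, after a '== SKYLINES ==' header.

== SKYLINES ==
[[11,7],[13,0]]
[[11,7],[13,15],[16,0]]
[[11,7],[13,15],[16,0],[24,19],[38,0]]
[[11,7],[13,15],[16,0],[24,19],[38,17],[42,0]]
[[11,7],[12,18],[18,0],[24,19],[38,17],[42,0]]
[[4,7],[6,0],[11,7],[12,18],[18,0],[24,19],[38,17],[42,0]]
[[4,7],[6,0],[11,7],[12,18],[18,13],[22,0],[24,19],[38,17],[42,0]]
[[4,7],[6,0],[11,7],[12,18],[18,13],[22,0],[24,19],[38,17],[42,2],[44,0]]
[[4,7],[6,0],[11,7],[12,18],[18,13],[21,18],[24,19],[38,17],[42,2],[44,0]]
[[4,7],[6,0],[11,7],[12,18],[18,17],[21,18],[24,19],[38,17],[42,2],[44,0]]
[[4,7],[6,0],[11,7],[12,18],[18,17],[21,18],[24,19],[38,17],[42,2],[44,0]]
[[4,7],[5,14],[12,18],[18,17],[21,18],[24,19],[38,17],[42,2],[44,0]]
[[4,7],[5,14],[12,18],[18,17],[21,18],[24,19],[38,17],[42,2],[44,0]]
[[4,7],[5,14],[12,18],[18,17],[21,18],[24,19],[38,17],[42,2],[44,0]]
[[4,7],[5,14],[12,18],[18,17],[21,18],[24,19],[38,17],[42,2],[44,0],[45,13],[47,0]]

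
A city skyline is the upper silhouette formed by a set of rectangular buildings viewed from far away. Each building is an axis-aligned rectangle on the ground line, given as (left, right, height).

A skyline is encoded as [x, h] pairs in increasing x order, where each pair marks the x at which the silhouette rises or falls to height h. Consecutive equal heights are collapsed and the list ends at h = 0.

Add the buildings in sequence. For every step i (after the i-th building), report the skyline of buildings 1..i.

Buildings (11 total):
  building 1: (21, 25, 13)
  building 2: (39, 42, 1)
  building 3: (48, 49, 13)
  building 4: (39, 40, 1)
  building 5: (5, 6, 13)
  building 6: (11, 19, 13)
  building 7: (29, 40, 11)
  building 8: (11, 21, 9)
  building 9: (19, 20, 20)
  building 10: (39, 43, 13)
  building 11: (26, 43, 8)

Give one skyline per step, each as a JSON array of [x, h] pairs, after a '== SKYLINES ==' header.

== SKYLINES ==
[[21,13],[25,0]]
[[21,13],[25,0],[39,1],[42,0]]
[[21,13],[25,0],[39,1],[42,0],[48,13],[49,0]]
[[21,13],[25,0],[39,1],[42,0],[48,13],[49,0]]
[[5,13],[6,0],[21,13],[25,0],[39,1],[42,0],[48,13],[49,0]]
[[5,13],[6,0],[11,13],[19,0],[21,13],[25,0],[39,1],[42,0],[48,13],[49,0]]
[[5,13],[6,0],[11,13],[19,0],[21,13],[25,0],[29,11],[40,1],[42,0],[48,13],[49,0]]
[[5,13],[6,0],[11,13],[19,9],[21,13],[25,0],[29,11],[40,1],[42,0],[48,13],[49,0]]
[[5,13],[6,0],[11,13],[19,20],[20,9],[21,13],[25,0],[29,11],[40,1],[42,0],[48,13],[49,0]]
[[5,13],[6,0],[11,13],[19,20],[20,9],[21,13],[25,0],[29,11],[39,13],[43,0],[48,13],[49,0]]
[[5,13],[6,0],[11,13],[19,20],[20,9],[21,13],[25,0],[26,8],[29,11],[39,13],[43,0],[48,13],[49,0]]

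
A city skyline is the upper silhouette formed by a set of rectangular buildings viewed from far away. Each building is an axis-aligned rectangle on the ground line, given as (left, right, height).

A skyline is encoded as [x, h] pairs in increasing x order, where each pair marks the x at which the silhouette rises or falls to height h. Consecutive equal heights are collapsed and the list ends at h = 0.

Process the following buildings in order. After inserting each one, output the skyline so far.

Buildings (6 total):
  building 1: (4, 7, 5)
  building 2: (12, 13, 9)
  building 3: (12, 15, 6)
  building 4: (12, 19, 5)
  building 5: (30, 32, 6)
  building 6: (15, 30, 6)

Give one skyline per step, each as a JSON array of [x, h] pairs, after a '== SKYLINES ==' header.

== SKYLINES ==
[[4,5],[7,0]]
[[4,5],[7,0],[12,9],[13,0]]
[[4,5],[7,0],[12,9],[13,6],[15,0]]
[[4,5],[7,0],[12,9],[13,6],[15,5],[19,0]]
[[4,5],[7,0],[12,9],[13,6],[15,5],[19,0],[30,6],[32,0]]
[[4,5],[7,0],[12,9],[13,6],[32,0]]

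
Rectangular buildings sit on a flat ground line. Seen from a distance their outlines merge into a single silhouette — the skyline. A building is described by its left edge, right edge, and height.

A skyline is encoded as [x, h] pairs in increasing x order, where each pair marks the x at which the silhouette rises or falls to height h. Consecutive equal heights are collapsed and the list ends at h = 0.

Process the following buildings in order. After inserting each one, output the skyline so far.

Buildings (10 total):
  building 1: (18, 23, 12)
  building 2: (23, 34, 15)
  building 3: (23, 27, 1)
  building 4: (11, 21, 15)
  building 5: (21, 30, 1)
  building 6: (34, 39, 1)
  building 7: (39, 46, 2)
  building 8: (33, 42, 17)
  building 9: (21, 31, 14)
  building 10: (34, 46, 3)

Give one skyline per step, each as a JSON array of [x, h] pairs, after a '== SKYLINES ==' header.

== SKYLINES ==
[[18,12],[23,0]]
[[18,12],[23,15],[34,0]]
[[18,12],[23,15],[34,0]]
[[11,15],[21,12],[23,15],[34,0]]
[[11,15],[21,12],[23,15],[34,0]]
[[11,15],[21,12],[23,15],[34,1],[39,0]]
[[11,15],[21,12],[23,15],[34,1],[39,2],[46,0]]
[[11,15],[21,12],[23,15],[33,17],[42,2],[46,0]]
[[11,15],[21,14],[23,15],[33,17],[42,2],[46,0]]
[[11,15],[21,14],[23,15],[33,17],[42,3],[46,0]]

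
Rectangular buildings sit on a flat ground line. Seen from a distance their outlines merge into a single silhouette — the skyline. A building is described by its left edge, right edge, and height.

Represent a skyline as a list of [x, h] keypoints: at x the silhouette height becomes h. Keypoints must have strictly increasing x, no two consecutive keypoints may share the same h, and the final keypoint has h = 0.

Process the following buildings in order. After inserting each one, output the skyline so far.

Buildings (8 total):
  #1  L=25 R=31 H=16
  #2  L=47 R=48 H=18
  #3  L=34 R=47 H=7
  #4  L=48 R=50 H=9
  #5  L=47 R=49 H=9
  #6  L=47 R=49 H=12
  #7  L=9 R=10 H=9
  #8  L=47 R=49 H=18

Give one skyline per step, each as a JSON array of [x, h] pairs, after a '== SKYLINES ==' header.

== SKYLINES ==
[[25,16],[31,0]]
[[25,16],[31,0],[47,18],[48,0]]
[[25,16],[31,0],[34,7],[47,18],[48,0]]
[[25,16],[31,0],[34,7],[47,18],[48,9],[50,0]]
[[25,16],[31,0],[34,7],[47,18],[48,9],[50,0]]
[[25,16],[31,0],[34,7],[47,18],[48,12],[49,9],[50,0]]
[[9,9],[10,0],[25,16],[31,0],[34,7],[47,18],[48,12],[49,9],[50,0]]
[[9,9],[10,0],[25,16],[31,0],[34,7],[47,18],[49,9],[50,0]]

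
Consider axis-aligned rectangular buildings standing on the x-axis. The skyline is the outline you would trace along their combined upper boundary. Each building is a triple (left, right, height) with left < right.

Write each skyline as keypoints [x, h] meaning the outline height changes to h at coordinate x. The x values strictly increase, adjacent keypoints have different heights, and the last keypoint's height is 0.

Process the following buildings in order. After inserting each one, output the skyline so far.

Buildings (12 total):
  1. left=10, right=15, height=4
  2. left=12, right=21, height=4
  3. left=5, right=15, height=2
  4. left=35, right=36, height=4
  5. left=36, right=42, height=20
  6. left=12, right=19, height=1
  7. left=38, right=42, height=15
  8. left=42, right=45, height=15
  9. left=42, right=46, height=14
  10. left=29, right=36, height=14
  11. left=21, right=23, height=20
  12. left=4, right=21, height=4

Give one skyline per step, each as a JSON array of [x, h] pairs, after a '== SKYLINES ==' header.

== SKYLINES ==
[[10,4],[15,0]]
[[10,4],[21,0]]
[[5,2],[10,4],[21,0]]
[[5,2],[10,4],[21,0],[35,4],[36,0]]
[[5,2],[10,4],[21,0],[35,4],[36,20],[42,0]]
[[5,2],[10,4],[21,0],[35,4],[36,20],[42,0]]
[[5,2],[10,4],[21,0],[35,4],[36,20],[42,0]]
[[5,2],[10,4],[21,0],[35,4],[36,20],[42,15],[45,0]]
[[5,2],[10,4],[21,0],[35,4],[36,20],[42,15],[45,14],[46,0]]
[[5,2],[10,4],[21,0],[29,14],[36,20],[42,15],[45,14],[46,0]]
[[5,2],[10,4],[21,20],[23,0],[29,14],[36,20],[42,15],[45,14],[46,0]]
[[4,4],[21,20],[23,0],[29,14],[36,20],[42,15],[45,14],[46,0]]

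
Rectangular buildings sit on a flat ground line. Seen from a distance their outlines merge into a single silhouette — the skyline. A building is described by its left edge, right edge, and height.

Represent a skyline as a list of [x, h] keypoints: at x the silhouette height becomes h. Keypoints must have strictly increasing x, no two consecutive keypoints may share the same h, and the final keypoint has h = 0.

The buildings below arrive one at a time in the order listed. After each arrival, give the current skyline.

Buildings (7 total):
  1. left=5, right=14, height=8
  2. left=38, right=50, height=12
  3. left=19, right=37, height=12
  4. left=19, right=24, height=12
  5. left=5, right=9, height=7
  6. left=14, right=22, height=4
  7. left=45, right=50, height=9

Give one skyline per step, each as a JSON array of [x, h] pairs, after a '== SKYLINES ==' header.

== SKYLINES ==
[[5,8],[14,0]]
[[5,8],[14,0],[38,12],[50,0]]
[[5,8],[14,0],[19,12],[37,0],[38,12],[50,0]]
[[5,8],[14,0],[19,12],[37,0],[38,12],[50,0]]
[[5,8],[14,0],[19,12],[37,0],[38,12],[50,0]]
[[5,8],[14,4],[19,12],[37,0],[38,12],[50,0]]
[[5,8],[14,4],[19,12],[37,0],[38,12],[50,0]]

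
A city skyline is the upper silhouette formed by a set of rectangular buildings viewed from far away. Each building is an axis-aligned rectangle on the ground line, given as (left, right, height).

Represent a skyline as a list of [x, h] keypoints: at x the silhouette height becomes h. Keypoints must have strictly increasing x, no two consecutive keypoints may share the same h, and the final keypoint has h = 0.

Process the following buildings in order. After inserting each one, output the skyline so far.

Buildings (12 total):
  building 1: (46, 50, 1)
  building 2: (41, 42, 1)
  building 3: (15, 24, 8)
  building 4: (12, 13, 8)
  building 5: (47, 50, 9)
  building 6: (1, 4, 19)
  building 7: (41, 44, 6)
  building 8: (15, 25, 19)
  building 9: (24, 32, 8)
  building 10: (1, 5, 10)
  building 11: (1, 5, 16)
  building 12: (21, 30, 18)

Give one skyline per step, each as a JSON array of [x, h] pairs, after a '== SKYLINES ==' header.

== SKYLINES ==
[[46,1],[50,0]]
[[41,1],[42,0],[46,1],[50,0]]
[[15,8],[24,0],[41,1],[42,0],[46,1],[50,0]]
[[12,8],[13,0],[15,8],[24,0],[41,1],[42,0],[46,1],[50,0]]
[[12,8],[13,0],[15,8],[24,0],[41,1],[42,0],[46,1],[47,9],[50,0]]
[[1,19],[4,0],[12,8],[13,0],[15,8],[24,0],[41,1],[42,0],[46,1],[47,9],[50,0]]
[[1,19],[4,0],[12,8],[13,0],[15,8],[24,0],[41,6],[44,0],[46,1],[47,9],[50,0]]
[[1,19],[4,0],[12,8],[13,0],[15,19],[25,0],[41,6],[44,0],[46,1],[47,9],[50,0]]
[[1,19],[4,0],[12,8],[13,0],[15,19],[25,8],[32,0],[41,6],[44,0],[46,1],[47,9],[50,0]]
[[1,19],[4,10],[5,0],[12,8],[13,0],[15,19],[25,8],[32,0],[41,6],[44,0],[46,1],[47,9],[50,0]]
[[1,19],[4,16],[5,0],[12,8],[13,0],[15,19],[25,8],[32,0],[41,6],[44,0],[46,1],[47,9],[50,0]]
[[1,19],[4,16],[5,0],[12,8],[13,0],[15,19],[25,18],[30,8],[32,0],[41,6],[44,0],[46,1],[47,9],[50,0]]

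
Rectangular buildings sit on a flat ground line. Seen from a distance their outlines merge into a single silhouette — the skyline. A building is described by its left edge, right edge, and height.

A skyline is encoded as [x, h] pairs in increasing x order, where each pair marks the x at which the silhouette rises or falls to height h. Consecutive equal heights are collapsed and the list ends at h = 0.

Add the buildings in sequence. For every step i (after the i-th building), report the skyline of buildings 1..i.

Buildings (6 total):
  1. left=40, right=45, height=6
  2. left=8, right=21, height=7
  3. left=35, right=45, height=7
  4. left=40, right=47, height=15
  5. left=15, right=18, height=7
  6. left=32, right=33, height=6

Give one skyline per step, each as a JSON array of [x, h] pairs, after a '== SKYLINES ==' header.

== SKYLINES ==
[[40,6],[45,0]]
[[8,7],[21,0],[40,6],[45,0]]
[[8,7],[21,0],[35,7],[45,0]]
[[8,7],[21,0],[35,7],[40,15],[47,0]]
[[8,7],[21,0],[35,7],[40,15],[47,0]]
[[8,7],[21,0],[32,6],[33,0],[35,7],[40,15],[47,0]]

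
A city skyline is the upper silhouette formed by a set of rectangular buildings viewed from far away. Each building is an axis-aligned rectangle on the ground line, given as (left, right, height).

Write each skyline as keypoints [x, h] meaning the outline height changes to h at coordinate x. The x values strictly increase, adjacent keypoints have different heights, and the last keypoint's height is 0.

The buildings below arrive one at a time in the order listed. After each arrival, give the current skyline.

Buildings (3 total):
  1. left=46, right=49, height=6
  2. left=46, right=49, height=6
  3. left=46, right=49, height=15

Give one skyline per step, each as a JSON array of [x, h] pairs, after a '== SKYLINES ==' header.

== SKYLINES ==
[[46,6],[49,0]]
[[46,6],[49,0]]
[[46,15],[49,0]]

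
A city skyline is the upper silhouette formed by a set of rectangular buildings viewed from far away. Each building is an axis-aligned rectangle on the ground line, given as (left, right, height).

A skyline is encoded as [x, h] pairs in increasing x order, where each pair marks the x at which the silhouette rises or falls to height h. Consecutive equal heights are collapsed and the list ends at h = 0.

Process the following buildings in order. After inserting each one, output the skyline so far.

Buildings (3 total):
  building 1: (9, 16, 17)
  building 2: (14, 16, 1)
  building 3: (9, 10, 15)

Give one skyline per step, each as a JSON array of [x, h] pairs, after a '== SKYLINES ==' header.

== SKYLINES ==
[[9,17],[16,0]]
[[9,17],[16,0]]
[[9,17],[16,0]]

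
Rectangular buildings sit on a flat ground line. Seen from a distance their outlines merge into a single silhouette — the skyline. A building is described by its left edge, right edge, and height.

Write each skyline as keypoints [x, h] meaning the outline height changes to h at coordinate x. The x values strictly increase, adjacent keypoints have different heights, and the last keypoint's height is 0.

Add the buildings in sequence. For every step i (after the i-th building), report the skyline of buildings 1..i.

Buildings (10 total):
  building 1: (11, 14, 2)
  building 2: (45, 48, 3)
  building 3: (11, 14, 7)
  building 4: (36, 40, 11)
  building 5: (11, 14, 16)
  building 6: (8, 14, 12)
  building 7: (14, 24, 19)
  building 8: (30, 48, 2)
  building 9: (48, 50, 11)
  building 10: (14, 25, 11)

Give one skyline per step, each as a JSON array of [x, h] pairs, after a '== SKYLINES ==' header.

== SKYLINES ==
[[11,2],[14,0]]
[[11,2],[14,0],[45,3],[48,0]]
[[11,7],[14,0],[45,3],[48,0]]
[[11,7],[14,0],[36,11],[40,0],[45,3],[48,0]]
[[11,16],[14,0],[36,11],[40,0],[45,3],[48,0]]
[[8,12],[11,16],[14,0],[36,11],[40,0],[45,3],[48,0]]
[[8,12],[11,16],[14,19],[24,0],[36,11],[40,0],[45,3],[48,0]]
[[8,12],[11,16],[14,19],[24,0],[30,2],[36,11],[40,2],[45,3],[48,0]]
[[8,12],[11,16],[14,19],[24,0],[30,2],[36,11],[40,2],[45,3],[48,11],[50,0]]
[[8,12],[11,16],[14,19],[24,11],[25,0],[30,2],[36,11],[40,2],[45,3],[48,11],[50,0]]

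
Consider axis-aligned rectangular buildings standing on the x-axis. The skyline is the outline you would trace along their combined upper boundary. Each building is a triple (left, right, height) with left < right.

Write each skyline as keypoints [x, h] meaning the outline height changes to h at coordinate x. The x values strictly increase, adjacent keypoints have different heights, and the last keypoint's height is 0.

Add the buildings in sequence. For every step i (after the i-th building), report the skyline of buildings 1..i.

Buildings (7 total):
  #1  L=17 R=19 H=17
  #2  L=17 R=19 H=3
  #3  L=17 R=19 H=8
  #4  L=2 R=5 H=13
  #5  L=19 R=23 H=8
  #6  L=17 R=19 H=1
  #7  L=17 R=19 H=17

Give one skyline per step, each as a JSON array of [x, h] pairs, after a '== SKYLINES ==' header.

== SKYLINES ==
[[17,17],[19,0]]
[[17,17],[19,0]]
[[17,17],[19,0]]
[[2,13],[5,0],[17,17],[19,0]]
[[2,13],[5,0],[17,17],[19,8],[23,0]]
[[2,13],[5,0],[17,17],[19,8],[23,0]]
[[2,13],[5,0],[17,17],[19,8],[23,0]]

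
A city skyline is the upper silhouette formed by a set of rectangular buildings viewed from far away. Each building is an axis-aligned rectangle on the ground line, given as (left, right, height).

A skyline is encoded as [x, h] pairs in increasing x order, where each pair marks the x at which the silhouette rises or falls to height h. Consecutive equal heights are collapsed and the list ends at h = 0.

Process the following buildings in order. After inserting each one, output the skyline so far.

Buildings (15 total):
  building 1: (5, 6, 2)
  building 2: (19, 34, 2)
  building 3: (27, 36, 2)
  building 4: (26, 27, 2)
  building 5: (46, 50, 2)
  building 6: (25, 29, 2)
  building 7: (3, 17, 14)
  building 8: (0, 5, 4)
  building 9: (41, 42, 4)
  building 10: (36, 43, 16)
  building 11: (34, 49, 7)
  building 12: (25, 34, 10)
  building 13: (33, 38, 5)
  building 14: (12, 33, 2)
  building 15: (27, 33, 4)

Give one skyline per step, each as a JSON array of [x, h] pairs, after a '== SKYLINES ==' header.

== SKYLINES ==
[[5,2],[6,0]]
[[5,2],[6,0],[19,2],[34,0]]
[[5,2],[6,0],[19,2],[36,0]]
[[5,2],[6,0],[19,2],[36,0]]
[[5,2],[6,0],[19,2],[36,0],[46,2],[50,0]]
[[5,2],[6,0],[19,2],[36,0],[46,2],[50,0]]
[[3,14],[17,0],[19,2],[36,0],[46,2],[50,0]]
[[0,4],[3,14],[17,0],[19,2],[36,0],[46,2],[50,0]]
[[0,4],[3,14],[17,0],[19,2],[36,0],[41,4],[42,0],[46,2],[50,0]]
[[0,4],[3,14],[17,0],[19,2],[36,16],[43,0],[46,2],[50,0]]
[[0,4],[3,14],[17,0],[19,2],[34,7],[36,16],[43,7],[49,2],[50,0]]
[[0,4],[3,14],[17,0],[19,2],[25,10],[34,7],[36,16],[43,7],[49,2],[50,0]]
[[0,4],[3,14],[17,0],[19,2],[25,10],[34,7],[36,16],[43,7],[49,2],[50,0]]
[[0,4],[3,14],[17,2],[25,10],[34,7],[36,16],[43,7],[49,2],[50,0]]
[[0,4],[3,14],[17,2],[25,10],[34,7],[36,16],[43,7],[49,2],[50,0]]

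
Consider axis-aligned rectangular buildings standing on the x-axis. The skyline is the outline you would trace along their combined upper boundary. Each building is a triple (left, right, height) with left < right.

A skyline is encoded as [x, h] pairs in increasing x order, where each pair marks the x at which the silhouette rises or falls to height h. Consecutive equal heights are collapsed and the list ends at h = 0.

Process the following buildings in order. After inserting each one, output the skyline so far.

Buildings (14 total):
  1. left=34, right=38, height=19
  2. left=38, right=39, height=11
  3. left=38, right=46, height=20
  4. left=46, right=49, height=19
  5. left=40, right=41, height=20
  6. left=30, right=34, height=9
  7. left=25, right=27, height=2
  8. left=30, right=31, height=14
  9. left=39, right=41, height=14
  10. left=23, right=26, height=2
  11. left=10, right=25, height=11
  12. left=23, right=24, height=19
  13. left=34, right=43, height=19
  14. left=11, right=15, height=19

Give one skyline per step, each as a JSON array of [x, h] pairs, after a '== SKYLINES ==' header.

== SKYLINES ==
[[34,19],[38,0]]
[[34,19],[38,11],[39,0]]
[[34,19],[38,20],[46,0]]
[[34,19],[38,20],[46,19],[49,0]]
[[34,19],[38,20],[46,19],[49,0]]
[[30,9],[34,19],[38,20],[46,19],[49,0]]
[[25,2],[27,0],[30,9],[34,19],[38,20],[46,19],[49,0]]
[[25,2],[27,0],[30,14],[31,9],[34,19],[38,20],[46,19],[49,0]]
[[25,2],[27,0],[30,14],[31,9],[34,19],[38,20],[46,19],[49,0]]
[[23,2],[27,0],[30,14],[31,9],[34,19],[38,20],[46,19],[49,0]]
[[10,11],[25,2],[27,0],[30,14],[31,9],[34,19],[38,20],[46,19],[49,0]]
[[10,11],[23,19],[24,11],[25,2],[27,0],[30,14],[31,9],[34,19],[38,20],[46,19],[49,0]]
[[10,11],[23,19],[24,11],[25,2],[27,0],[30,14],[31,9],[34,19],[38,20],[46,19],[49,0]]
[[10,11],[11,19],[15,11],[23,19],[24,11],[25,2],[27,0],[30,14],[31,9],[34,19],[38,20],[46,19],[49,0]]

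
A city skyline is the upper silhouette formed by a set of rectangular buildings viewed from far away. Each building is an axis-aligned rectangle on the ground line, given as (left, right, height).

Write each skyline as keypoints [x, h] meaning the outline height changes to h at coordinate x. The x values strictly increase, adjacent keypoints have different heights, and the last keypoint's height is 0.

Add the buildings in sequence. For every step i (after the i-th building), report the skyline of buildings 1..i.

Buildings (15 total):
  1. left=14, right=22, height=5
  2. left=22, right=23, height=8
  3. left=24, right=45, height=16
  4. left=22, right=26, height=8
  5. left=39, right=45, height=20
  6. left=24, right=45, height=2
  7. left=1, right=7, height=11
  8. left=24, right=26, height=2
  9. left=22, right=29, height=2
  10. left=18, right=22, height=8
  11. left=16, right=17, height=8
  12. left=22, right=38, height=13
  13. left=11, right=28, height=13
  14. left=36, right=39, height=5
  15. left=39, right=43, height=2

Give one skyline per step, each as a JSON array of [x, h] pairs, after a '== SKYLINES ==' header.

== SKYLINES ==
[[14,5],[22,0]]
[[14,5],[22,8],[23,0]]
[[14,5],[22,8],[23,0],[24,16],[45,0]]
[[14,5],[22,8],[24,16],[45,0]]
[[14,5],[22,8],[24,16],[39,20],[45,0]]
[[14,5],[22,8],[24,16],[39,20],[45,0]]
[[1,11],[7,0],[14,5],[22,8],[24,16],[39,20],[45,0]]
[[1,11],[7,0],[14,5],[22,8],[24,16],[39,20],[45,0]]
[[1,11],[7,0],[14,5],[22,8],[24,16],[39,20],[45,0]]
[[1,11],[7,0],[14,5],[18,8],[24,16],[39,20],[45,0]]
[[1,11],[7,0],[14,5],[16,8],[17,5],[18,8],[24,16],[39,20],[45,0]]
[[1,11],[7,0],[14,5],[16,8],[17,5],[18,8],[22,13],[24,16],[39,20],[45,0]]
[[1,11],[7,0],[11,13],[24,16],[39,20],[45,0]]
[[1,11],[7,0],[11,13],[24,16],[39,20],[45,0]]
[[1,11],[7,0],[11,13],[24,16],[39,20],[45,0]]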